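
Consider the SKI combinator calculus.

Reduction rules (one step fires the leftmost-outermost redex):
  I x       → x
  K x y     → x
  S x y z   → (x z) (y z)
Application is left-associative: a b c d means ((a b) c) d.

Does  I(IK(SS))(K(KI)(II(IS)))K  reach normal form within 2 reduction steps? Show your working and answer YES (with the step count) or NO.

  start: I(IK(SS))(K(KI)(II(IS)))K
  step 1: IK(SS)(K(KI)(II(IS)))K
  step 2: K(SS)(K(KI)(II(IS)))K

Answer: NO — after 2 steps the term is K(SS)(K(KI)(II(IS)))K, not yet normal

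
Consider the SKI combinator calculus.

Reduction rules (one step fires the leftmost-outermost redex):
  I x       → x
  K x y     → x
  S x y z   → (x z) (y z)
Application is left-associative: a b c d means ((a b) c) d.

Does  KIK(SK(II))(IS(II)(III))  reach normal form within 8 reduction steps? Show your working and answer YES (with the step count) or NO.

  start: KIK(SK(II))(IS(II)(III))
  [1] I(SK(II))(IS(II)(III))
  [2] SK(II)(IS(II)(III))
  [3] K(IS(II)(III))(II(IS(II)(III)))
  [4] IS(II)(III)
  [5] S(II)(III)
  [6] SI(III)
  [7] SI(II)
  [8] SII

Answer: YES — reaches normal form SII in 8 ≤ 8 steps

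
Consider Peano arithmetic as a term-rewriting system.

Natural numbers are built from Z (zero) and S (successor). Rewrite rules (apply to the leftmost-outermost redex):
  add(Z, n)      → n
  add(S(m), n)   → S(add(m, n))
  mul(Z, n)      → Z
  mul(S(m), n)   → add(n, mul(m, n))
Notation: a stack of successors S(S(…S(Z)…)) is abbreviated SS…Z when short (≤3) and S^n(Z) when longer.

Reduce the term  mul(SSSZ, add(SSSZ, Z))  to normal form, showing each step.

  start: mul(SSSZ, add(SSSZ, Z))
  →1  add(add(SSSZ, Z), mul(SSZ, add(SSSZ, Z)))
  →2  add(S(add(SSZ, Z)), mul(SSZ, add(SSSZ, Z)))
  →3  S(add(add(SSZ, Z), mul(SSZ, add(SSSZ, Z))))
  →4  S(add(S(add(SZ, Z)), mul(SSZ, add(SSSZ, Z))))
  →5  S(S(add(add(SZ, Z), mul(SSZ, add(SSSZ, Z)))))
  →6  S(S(add(S(add(Z, Z)), mul(SSZ, add(SSSZ, Z)))))
  →7  S(S(S(add(add(Z, Z), mul(SSZ, add(SSSZ, Z))))))
  →8  S(S(S(add(Z, mul(SSZ, add(SSSZ, Z))))))
  →9  S(S(S(mul(SSZ, add(SSSZ, Z)))))
  →10  S(S(S(add(add(SSSZ, Z), mul(SZ, add(SSSZ, Z))))))
  →11  S(S(S(add(S(add(SSZ, Z)), mul(SZ, add(SSSZ, Z))))))
  →12  S(S(S(S(add(add(SSZ, Z), mul(SZ, add(SSSZ, Z)))))))
  →13  S(S(S(S(add(S(add(SZ, Z)), mul(SZ, add(SSSZ, Z)))))))
  →14  S(S(S(S(S(add(add(SZ, Z), mul(SZ, add(SSSZ, Z))))))))
  →15  S(S(S(S(S(add(S(add(Z, Z)), mul(SZ, add(SSSZ, Z))))))))
  →16  S(S(S(S(S(S(add(add(Z, Z), mul(SZ, add(SSSZ, Z)))))))))
  →17  S(S(S(S(S(S(add(Z, mul(SZ, add(SSSZ, Z)))))))))
  →18  S(S(S(S(S(S(mul(SZ, add(SSSZ, Z))))))))
  →19  S(S(S(S(S(S(add(add(SSSZ, Z), mul(Z, add(SSSZ, Z)))))))))
  →20  S(S(S(S(S(S(add(S(add(SSZ, Z)), mul(Z, add(SSSZ, Z)))))))))
  →21  S(S(S(S(S(S(S(add(add(SSZ, Z), mul(Z, add(SSSZ, Z))))))))))
  →22  S(S(S(S(S(S(S(add(S(add(SZ, Z)), mul(Z, add(SSSZ, Z))))))))))
  →23  S(S(S(S(S(S(S(S(add(add(SZ, Z), mul(Z, add(SSSZ, Z)))))))))))
  →24  S(S(S(S(S(S(S(S(add(S(add(Z, Z)), mul(Z, add(SSSZ, Z)))))))))))
  →25  S(S(S(S(S(S(S(S(S(add(add(Z, Z), mul(Z, add(SSSZ, Z))))))))))))
  →26  S(S(S(S(S(S(S(S(S(add(Z, mul(Z, add(SSSZ, Z))))))))))))
  →27  S(S(S(S(S(S(S(S(S(mul(Z, add(SSSZ, Z)))))))))))
  →28  S^9(Z)

Answer: normal form = S^9(Z)  (in 28 steps)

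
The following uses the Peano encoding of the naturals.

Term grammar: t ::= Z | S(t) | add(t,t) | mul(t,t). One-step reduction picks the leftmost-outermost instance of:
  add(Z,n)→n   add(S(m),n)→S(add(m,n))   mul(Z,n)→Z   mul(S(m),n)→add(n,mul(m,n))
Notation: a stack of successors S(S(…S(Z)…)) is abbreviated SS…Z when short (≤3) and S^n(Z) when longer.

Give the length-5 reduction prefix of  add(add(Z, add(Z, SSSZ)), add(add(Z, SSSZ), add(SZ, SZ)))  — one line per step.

Answer: after 5 steps: S(S(S(add(Z, add(add(Z, SSSZ), add(SZ, SZ))))))

Reduction:
  start: add(add(Z, add(Z, SSSZ)), add(add(Z, SSSZ), add(SZ, SZ)))
  [1] add(add(Z, SSSZ), add(add(Z, SSSZ), add(SZ, SZ)))
  [2] add(SSSZ, add(add(Z, SSSZ), add(SZ, SZ)))
  [3] S(add(SSZ, add(add(Z, SSSZ), add(SZ, SZ))))
  [4] S(S(add(SZ, add(add(Z, SSSZ), add(SZ, SZ)))))
  [5] S(S(S(add(Z, add(add(Z, SSSZ), add(SZ, SZ))))))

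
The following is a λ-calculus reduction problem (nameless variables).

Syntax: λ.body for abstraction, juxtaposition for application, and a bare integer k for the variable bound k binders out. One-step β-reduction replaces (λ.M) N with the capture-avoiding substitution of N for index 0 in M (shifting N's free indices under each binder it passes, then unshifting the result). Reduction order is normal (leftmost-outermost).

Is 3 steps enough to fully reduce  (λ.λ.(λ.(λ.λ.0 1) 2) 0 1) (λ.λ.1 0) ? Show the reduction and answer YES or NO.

  start: (λ.λ.(λ.(λ.λ.0 1) 2) 0 1) (λ.λ.1 0)
  →1  λ.(λ.(λ.λ.0 1) (λ.λ.1 0)) 0 (λ.λ.1 0)
  →2  λ.(λ.λ.0 1) (λ.λ.1 0) (λ.λ.1 0)
  →3  λ.(λ.0 (λ.λ.1 0)) (λ.λ.1 0)

Answer: NO — after 3 steps the term is λ.(λ.0 (λ.λ.1 0)) (λ.λ.1 0), not yet normal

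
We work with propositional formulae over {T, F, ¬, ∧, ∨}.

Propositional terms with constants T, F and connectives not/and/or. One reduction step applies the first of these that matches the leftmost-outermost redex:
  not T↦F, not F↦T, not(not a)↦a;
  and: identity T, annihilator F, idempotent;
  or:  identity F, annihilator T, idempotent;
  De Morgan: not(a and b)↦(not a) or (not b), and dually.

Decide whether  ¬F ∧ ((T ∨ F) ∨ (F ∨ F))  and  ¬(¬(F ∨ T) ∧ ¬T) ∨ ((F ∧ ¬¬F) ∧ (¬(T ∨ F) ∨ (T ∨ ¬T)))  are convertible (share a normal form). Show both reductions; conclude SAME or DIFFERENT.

Term A:
  start: ¬F ∧ ((T ∨ F) ∨ (F ∨ F))
  →1  T ∧ ((T ∨ F) ∨ (F ∨ F))
  →2  (T ∨ F) ∨ (F ∨ F)
  →3  T ∨ (F ∨ F)
  →4  T

Term B:
  start: ¬(¬(F ∨ T) ∧ ¬T) ∨ ((F ∧ ¬¬F) ∧ (¬(T ∨ F) ∨ (T ∨ ¬T)))
  →1  (¬¬(F ∨ T) ∨ ¬¬T) ∨ ((F ∧ ¬¬F) ∧ (¬(T ∨ F) ∨ (T ∨ ¬T)))
  →2  ((F ∨ T) ∨ ¬¬T) ∨ ((F ∧ ¬¬F) ∧ (¬(T ∨ F) ∨ (T ∨ ¬T)))
  →3  (T ∨ ¬¬T) ∨ ((F ∧ ¬¬F) ∧ (¬(T ∨ F) ∨ (T ∨ ¬T)))
  →4  T ∨ ((F ∧ ¬¬F) ∧ (¬(T ∨ F) ∨ (T ∨ ¬T)))
  →5  T

Answer: SAME — A ⇓ T, B ⇓ T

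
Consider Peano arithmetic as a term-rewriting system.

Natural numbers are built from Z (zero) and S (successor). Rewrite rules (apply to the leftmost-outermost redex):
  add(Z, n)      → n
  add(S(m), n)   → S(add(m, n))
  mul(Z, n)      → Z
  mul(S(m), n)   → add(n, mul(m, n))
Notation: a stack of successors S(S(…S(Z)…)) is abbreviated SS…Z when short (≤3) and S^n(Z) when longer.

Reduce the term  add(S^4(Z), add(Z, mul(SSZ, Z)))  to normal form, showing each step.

Answer: normal form = S^4(Z)  (in 11 steps)

Working:
  start: add(S^4(Z), add(Z, mul(SSZ, Z)))
  [1] S(add(SSSZ, add(Z, mul(SSZ, Z))))
  [2] S(S(add(SSZ, add(Z, mul(SSZ, Z)))))
  [3] S(S(S(add(SZ, add(Z, mul(SSZ, Z))))))
  [4] S(S(S(S(add(Z, add(Z, mul(SSZ, Z)))))))
  [5] S(S(S(S(add(Z, mul(SSZ, Z))))))
  [6] S(S(S(S(mul(SSZ, Z)))))
  [7] S(S(S(S(add(Z, mul(SZ, Z))))))
  [8] S(S(S(S(mul(SZ, Z)))))
  [9] S(S(S(S(add(Z, mul(Z, Z))))))
  [10] S(S(S(S(mul(Z, Z)))))
  [11] S^4(Z)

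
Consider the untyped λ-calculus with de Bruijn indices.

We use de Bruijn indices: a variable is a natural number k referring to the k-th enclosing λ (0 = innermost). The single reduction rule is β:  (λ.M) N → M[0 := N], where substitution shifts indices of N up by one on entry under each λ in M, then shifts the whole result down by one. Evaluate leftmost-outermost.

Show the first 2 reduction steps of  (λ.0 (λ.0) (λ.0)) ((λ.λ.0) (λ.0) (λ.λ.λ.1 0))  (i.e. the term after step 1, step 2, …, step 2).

Answer: after 2 steps: (λ.0) (λ.λ.λ.1 0) (λ.0) (λ.0)

Working:
  start: (λ.0 (λ.0) (λ.0)) ((λ.λ.0) (λ.0) (λ.λ.λ.1 0))
  step 1: (λ.λ.0) (λ.0) (λ.λ.λ.1 0) (λ.0) (λ.0)
  step 2: (λ.0) (λ.λ.λ.1 0) (λ.0) (λ.0)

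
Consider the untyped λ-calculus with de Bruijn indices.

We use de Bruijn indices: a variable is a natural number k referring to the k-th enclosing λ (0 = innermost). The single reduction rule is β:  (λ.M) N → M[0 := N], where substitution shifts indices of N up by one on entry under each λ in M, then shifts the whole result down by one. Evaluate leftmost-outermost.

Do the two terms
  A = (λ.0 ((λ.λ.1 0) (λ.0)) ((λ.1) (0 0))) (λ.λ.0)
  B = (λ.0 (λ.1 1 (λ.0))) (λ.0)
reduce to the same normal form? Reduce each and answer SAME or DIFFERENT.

Answer: SAME — A ⇓ λ.λ.0, B ⇓ λ.λ.0

Working:
Term A:
  start: (λ.0 ((λ.λ.1 0) (λ.0)) ((λ.1) (0 0))) (λ.λ.0)
  →1  (λ.λ.0) ((λ.λ.1 0) (λ.0)) ((λ.λ.λ.0) ((λ.λ.0) (λ.λ.0)))
  →2  (λ.0) ((λ.λ.λ.0) ((λ.λ.0) (λ.λ.0)))
  →3  (λ.λ.λ.0) ((λ.λ.0) (λ.λ.0))
  →4  λ.λ.0

Term B:
  start: (λ.0 (λ.1 1 (λ.0))) (λ.0)
  →1  (λ.0) (λ.(λ.0) (λ.0) (λ.0))
  →2  λ.(λ.0) (λ.0) (λ.0)
  →3  λ.(λ.0) (λ.0)
  →4  λ.λ.0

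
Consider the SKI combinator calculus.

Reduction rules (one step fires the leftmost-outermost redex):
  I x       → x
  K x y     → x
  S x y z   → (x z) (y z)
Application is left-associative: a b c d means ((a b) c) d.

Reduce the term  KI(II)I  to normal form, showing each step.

  start: KI(II)I
  →1  II
  →2  I

Answer: normal form = I  (in 2 steps)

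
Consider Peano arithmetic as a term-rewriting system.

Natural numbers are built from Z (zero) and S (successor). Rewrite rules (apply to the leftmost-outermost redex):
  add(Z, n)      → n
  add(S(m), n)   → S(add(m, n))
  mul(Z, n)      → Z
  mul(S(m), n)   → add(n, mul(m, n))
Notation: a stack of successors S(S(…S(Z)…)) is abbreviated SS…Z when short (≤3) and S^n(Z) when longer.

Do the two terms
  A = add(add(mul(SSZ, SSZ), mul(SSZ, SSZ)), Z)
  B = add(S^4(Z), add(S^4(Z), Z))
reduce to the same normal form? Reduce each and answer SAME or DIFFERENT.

Answer: SAME — A ⇓ S^8(Z), B ⇓ S^8(Z)

Reduction:
Term A:
  start: add(add(mul(SSZ, SSZ), mul(SSZ, SSZ)), Z)
  →1  add(add(add(SSZ, mul(SZ, SSZ)), mul(SSZ, SSZ)), Z)
  →2  add(add(S(add(SZ, mul(SZ, SSZ))), mul(SSZ, SSZ)), Z)
  →3  add(S(add(add(SZ, mul(SZ, SSZ)), mul(SSZ, SSZ))), Z)
  →4  S(add(add(add(SZ, mul(SZ, SSZ)), mul(SSZ, SSZ)), Z))
  →5  S(add(add(S(add(Z, mul(SZ, SSZ))), mul(SSZ, SSZ)), Z))
  →6  S(add(S(add(add(Z, mul(SZ, SSZ)), mul(SSZ, SSZ))), Z))
  →7  S(S(add(add(add(Z, mul(SZ, SSZ)), mul(SSZ, SSZ)), Z)))
  →8  S(S(add(add(mul(SZ, SSZ), mul(SSZ, SSZ)), Z)))
  →9  S(S(add(add(add(SSZ, mul(Z, SSZ)), mul(SSZ, SSZ)), Z)))
  →10  S(S(add(add(S(add(SZ, mul(Z, SSZ))), mul(SSZ, SSZ)), Z)))
  →11  S(S(add(S(add(add(SZ, mul(Z, SSZ)), mul(SSZ, SSZ))), Z)))
  →12  S(S(S(add(add(add(SZ, mul(Z, SSZ)), mul(SSZ, SSZ)), Z))))
  →13  S(S(S(add(add(S(add(Z, mul(Z, SSZ))), mul(SSZ, SSZ)), Z))))
  →14  S(S(S(add(S(add(add(Z, mul(Z, SSZ)), mul(SSZ, SSZ))), Z))))
  →15  S(S(S(S(add(add(add(Z, mul(Z, SSZ)), mul(SSZ, SSZ)), Z)))))
  →16  S(S(S(S(add(add(mul(Z, SSZ), mul(SSZ, SSZ)), Z)))))
  →17  S(S(S(S(add(add(Z, mul(SSZ, SSZ)), Z)))))
  →18  S(S(S(S(add(mul(SSZ, SSZ), Z)))))
  →19  S(S(S(S(add(add(SSZ, mul(SZ, SSZ)), Z)))))
  →20  S(S(S(S(add(S(add(SZ, mul(SZ, SSZ))), Z)))))
  →21  S(S(S(S(S(add(add(SZ, mul(SZ, SSZ)), Z))))))
  →22  S(S(S(S(S(add(S(add(Z, mul(SZ, SSZ))), Z))))))
  →23  S(S(S(S(S(S(add(add(Z, mul(SZ, SSZ)), Z)))))))
  →24  S(S(S(S(S(S(add(mul(SZ, SSZ), Z)))))))
  →25  S(S(S(S(S(S(add(add(SSZ, mul(Z, SSZ)), Z)))))))
  →26  S(S(S(S(S(S(add(S(add(SZ, mul(Z, SSZ))), Z)))))))
  →27  S(S(S(S(S(S(S(add(add(SZ, mul(Z, SSZ)), Z))))))))
  →28  S(S(S(S(S(S(S(add(S(add(Z, mul(Z, SSZ))), Z))))))))
  →29  S(S(S(S(S(S(S(S(add(add(Z, mul(Z, SSZ)), Z)))))))))
  →30  S(S(S(S(S(S(S(S(add(mul(Z, SSZ), Z)))))))))
  →31  S(S(S(S(S(S(S(S(add(Z, Z)))))))))
  →32  S^8(Z)

Term B:
  start: add(S^4(Z), add(S^4(Z), Z))
  →1  S(add(SSSZ, add(S^4(Z), Z)))
  →2  S(S(add(SSZ, add(S^4(Z), Z))))
  →3  S(S(S(add(SZ, add(S^4(Z), Z)))))
  →4  S(S(S(S(add(Z, add(S^4(Z), Z))))))
  →5  S(S(S(S(add(S^4(Z), Z)))))
  →6  S(S(S(S(S(add(SSSZ, Z))))))
  →7  S(S(S(S(S(S(add(SSZ, Z)))))))
  →8  S(S(S(S(S(S(S(add(SZ, Z))))))))
  →9  S(S(S(S(S(S(S(S(add(Z, Z)))))))))
  →10  S^8(Z)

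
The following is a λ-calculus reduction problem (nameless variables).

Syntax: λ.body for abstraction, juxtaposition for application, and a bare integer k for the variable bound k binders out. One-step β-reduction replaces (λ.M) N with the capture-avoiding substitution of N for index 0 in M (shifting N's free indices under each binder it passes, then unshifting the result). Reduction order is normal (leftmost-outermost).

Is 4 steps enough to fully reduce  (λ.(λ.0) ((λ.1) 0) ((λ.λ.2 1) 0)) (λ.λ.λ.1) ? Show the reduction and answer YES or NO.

  start: (λ.(λ.0) ((λ.1) 0) ((λ.λ.2 1) 0)) (λ.λ.λ.1)
  step 1: (λ.0) ((λ.λ.λ.λ.1) (λ.λ.λ.1)) ((λ.λ.(λ.λ.λ.1) 1) (λ.λ.λ.1))
  step 2: (λ.λ.λ.λ.1) (λ.λ.λ.1) ((λ.λ.(λ.λ.λ.1) 1) (λ.λ.λ.1))
  step 3: (λ.λ.λ.1) ((λ.λ.(λ.λ.λ.1) 1) (λ.λ.λ.1))
  step 4: λ.λ.1

Answer: YES — reaches normal form λ.λ.1 in 4 ≤ 4 steps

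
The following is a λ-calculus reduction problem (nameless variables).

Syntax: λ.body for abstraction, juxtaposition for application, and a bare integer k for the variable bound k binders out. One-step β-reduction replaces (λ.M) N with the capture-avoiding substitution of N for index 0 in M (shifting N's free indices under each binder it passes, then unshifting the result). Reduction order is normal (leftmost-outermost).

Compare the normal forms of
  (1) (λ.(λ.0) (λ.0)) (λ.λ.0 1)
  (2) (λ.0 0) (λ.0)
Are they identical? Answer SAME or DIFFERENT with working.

Term A:
  start: (λ.(λ.0) (λ.0)) (λ.λ.0 1)
  step 1: (λ.0) (λ.0)
  step 2: λ.0

Term B:
  start: (λ.0 0) (λ.0)
  step 1: (λ.0) (λ.0)
  step 2: λ.0

Answer: SAME — A ⇓ λ.0, B ⇓ λ.0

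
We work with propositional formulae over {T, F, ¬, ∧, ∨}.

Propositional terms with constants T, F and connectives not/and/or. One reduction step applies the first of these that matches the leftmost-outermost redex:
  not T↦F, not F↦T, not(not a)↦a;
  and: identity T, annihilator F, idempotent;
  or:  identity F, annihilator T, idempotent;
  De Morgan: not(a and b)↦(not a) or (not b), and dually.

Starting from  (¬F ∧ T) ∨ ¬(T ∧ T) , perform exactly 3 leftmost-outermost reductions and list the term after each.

  start: (¬F ∧ T) ∨ ¬(T ∧ T)
  step 1: ¬F ∨ ¬(T ∧ T)
  step 2: T ∨ ¬(T ∧ T)
  step 3: T

Answer: after 3 steps: T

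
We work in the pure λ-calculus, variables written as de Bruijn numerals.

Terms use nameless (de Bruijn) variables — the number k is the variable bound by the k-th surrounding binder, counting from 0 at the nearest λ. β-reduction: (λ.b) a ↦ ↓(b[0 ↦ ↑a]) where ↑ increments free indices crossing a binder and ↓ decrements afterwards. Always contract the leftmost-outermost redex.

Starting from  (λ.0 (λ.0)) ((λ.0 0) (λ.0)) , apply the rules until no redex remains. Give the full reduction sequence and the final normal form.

  start: (λ.0 (λ.0)) ((λ.0 0) (λ.0))
  step 1: (λ.0 0) (λ.0) (λ.0)
  step 2: (λ.0) (λ.0) (λ.0)
  step 3: (λ.0) (λ.0)
  step 4: λ.0

Answer: normal form = λ.0  (in 4 steps)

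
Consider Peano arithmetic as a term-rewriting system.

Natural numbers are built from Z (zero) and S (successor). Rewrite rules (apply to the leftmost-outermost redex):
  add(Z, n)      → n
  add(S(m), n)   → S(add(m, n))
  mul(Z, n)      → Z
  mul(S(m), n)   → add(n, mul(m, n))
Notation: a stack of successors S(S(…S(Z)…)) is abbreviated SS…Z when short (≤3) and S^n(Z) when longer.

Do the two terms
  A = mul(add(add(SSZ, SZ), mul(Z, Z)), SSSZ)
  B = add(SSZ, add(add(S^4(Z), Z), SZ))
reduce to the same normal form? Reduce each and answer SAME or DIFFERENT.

Answer: DIFFERENT — A ⇓ S^9(Z), B ⇓ S^7(Z)

Reduction:
Term A:
  start: mul(add(add(SSZ, SZ), mul(Z, Z)), SSSZ)
  →1  mul(add(S(add(SZ, SZ)), mul(Z, Z)), SSSZ)
  →2  mul(S(add(add(SZ, SZ), mul(Z, Z))), SSSZ)
  →3  add(SSSZ, mul(add(add(SZ, SZ), mul(Z, Z)), SSSZ))
  →4  S(add(SSZ, mul(add(add(SZ, SZ), mul(Z, Z)), SSSZ)))
  →5  S(S(add(SZ, mul(add(add(SZ, SZ), mul(Z, Z)), SSSZ))))
  →6  S(S(S(add(Z, mul(add(add(SZ, SZ), mul(Z, Z)), SSSZ)))))
  →7  S(S(S(mul(add(add(SZ, SZ), mul(Z, Z)), SSSZ))))
  →8  S(S(S(mul(add(S(add(Z, SZ)), mul(Z, Z)), SSSZ))))
  →9  S(S(S(mul(S(add(add(Z, SZ), mul(Z, Z))), SSSZ))))
  →10  S(S(S(add(SSSZ, mul(add(add(Z, SZ), mul(Z, Z)), SSSZ)))))
  →11  S(S(S(S(add(SSZ, mul(add(add(Z, SZ), mul(Z, Z)), SSSZ))))))
  →12  S(S(S(S(S(add(SZ, mul(add(add(Z, SZ), mul(Z, Z)), SSSZ)))))))
  →13  S(S(S(S(S(S(add(Z, mul(add(add(Z, SZ), mul(Z, Z)), SSSZ))))))))
  →14  S(S(S(S(S(S(mul(add(add(Z, SZ), mul(Z, Z)), SSSZ)))))))
  →15  S(S(S(S(S(S(mul(add(SZ, mul(Z, Z)), SSSZ)))))))
  →16  S(S(S(S(S(S(mul(S(add(Z, mul(Z, Z))), SSSZ)))))))
  →17  S(S(S(S(S(S(add(SSSZ, mul(add(Z, mul(Z, Z)), SSSZ))))))))
  →18  S(S(S(S(S(S(S(add(SSZ, mul(add(Z, mul(Z, Z)), SSSZ)))))))))
  →19  S(S(S(S(S(S(S(S(add(SZ, mul(add(Z, mul(Z, Z)), SSSZ))))))))))
  →20  S(S(S(S(S(S(S(S(S(add(Z, mul(add(Z, mul(Z, Z)), SSSZ)))))))))))
  →21  S(S(S(S(S(S(S(S(S(mul(add(Z, mul(Z, Z)), SSSZ))))))))))
  →22  S(S(S(S(S(S(S(S(S(mul(mul(Z, Z), SSSZ))))))))))
  →23  S(S(S(S(S(S(S(S(S(mul(Z, SSSZ))))))))))
  →24  S^9(Z)

Term B:
  start: add(SSZ, add(add(S^4(Z), Z), SZ))
  →1  S(add(SZ, add(add(S^4(Z), Z), SZ)))
  →2  S(S(add(Z, add(add(S^4(Z), Z), SZ))))
  →3  S(S(add(add(S^4(Z), Z), SZ)))
  →4  S(S(add(S(add(SSSZ, Z)), SZ)))
  →5  S(S(S(add(add(SSSZ, Z), SZ))))
  →6  S(S(S(add(S(add(SSZ, Z)), SZ))))
  →7  S(S(S(S(add(add(SSZ, Z), SZ)))))
  →8  S(S(S(S(add(S(add(SZ, Z)), SZ)))))
  →9  S(S(S(S(S(add(add(SZ, Z), SZ))))))
  →10  S(S(S(S(S(add(S(add(Z, Z)), SZ))))))
  →11  S(S(S(S(S(S(add(add(Z, Z), SZ)))))))
  →12  S(S(S(S(S(S(add(Z, SZ)))))))
  →13  S^7(Z)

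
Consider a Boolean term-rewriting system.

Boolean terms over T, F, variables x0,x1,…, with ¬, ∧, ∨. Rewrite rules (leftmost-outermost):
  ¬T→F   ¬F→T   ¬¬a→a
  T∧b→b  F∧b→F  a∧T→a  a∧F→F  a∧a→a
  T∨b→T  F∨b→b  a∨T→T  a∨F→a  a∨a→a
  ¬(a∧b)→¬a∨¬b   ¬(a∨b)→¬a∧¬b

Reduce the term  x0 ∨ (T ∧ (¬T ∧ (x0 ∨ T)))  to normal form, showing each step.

  start: x0 ∨ (T ∧ (¬T ∧ (x0 ∨ T)))
  →1  x0 ∨ (¬T ∧ (x0 ∨ T))
  →2  x0 ∨ (F ∧ (x0 ∨ T))
  →3  x0 ∨ F
  →4  x0

Answer: normal form = x0  (in 4 steps)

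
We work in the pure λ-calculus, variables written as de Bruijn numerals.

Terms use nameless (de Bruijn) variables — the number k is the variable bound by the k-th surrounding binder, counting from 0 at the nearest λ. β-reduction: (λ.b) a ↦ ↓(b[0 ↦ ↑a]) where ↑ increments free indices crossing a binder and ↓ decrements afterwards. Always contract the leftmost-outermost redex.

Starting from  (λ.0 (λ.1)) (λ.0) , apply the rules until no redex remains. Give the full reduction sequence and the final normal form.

  start: (λ.0 (λ.1)) (λ.0)
  [1] (λ.0) (λ.λ.0)
  [2] λ.λ.0

Answer: normal form = λ.λ.0  (in 2 steps)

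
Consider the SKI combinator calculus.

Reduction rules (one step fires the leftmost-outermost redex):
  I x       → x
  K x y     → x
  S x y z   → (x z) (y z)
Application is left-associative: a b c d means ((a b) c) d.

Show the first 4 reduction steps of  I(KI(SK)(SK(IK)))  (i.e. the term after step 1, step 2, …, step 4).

Answer: after 4 steps: SKK

Derivation:
  start: I(KI(SK)(SK(IK)))
  [1] KI(SK)(SK(IK))
  [2] I(SK(IK))
  [3] SK(IK)
  [4] SKK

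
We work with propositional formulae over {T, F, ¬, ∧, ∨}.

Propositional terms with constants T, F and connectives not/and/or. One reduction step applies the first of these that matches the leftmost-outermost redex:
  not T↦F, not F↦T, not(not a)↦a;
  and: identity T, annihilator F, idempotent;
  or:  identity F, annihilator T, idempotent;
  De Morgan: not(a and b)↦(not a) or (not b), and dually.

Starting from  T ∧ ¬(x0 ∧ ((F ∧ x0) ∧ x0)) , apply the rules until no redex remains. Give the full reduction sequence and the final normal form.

Answer: normal form = T  (in 8 steps)

Reduction:
  start: T ∧ ¬(x0 ∧ ((F ∧ x0) ∧ x0))
  →1  ¬(x0 ∧ ((F ∧ x0) ∧ x0))
  →2  ¬x0 ∨ ¬((F ∧ x0) ∧ x0)
  →3  ¬x0 ∨ (¬(F ∧ x0) ∨ ¬x0)
  →4  ¬x0 ∨ ((¬F ∨ ¬x0) ∨ ¬x0)
  →5  ¬x0 ∨ ((T ∨ ¬x0) ∨ ¬x0)
  →6  ¬x0 ∨ (T ∨ ¬x0)
  →7  ¬x0 ∨ T
  →8  T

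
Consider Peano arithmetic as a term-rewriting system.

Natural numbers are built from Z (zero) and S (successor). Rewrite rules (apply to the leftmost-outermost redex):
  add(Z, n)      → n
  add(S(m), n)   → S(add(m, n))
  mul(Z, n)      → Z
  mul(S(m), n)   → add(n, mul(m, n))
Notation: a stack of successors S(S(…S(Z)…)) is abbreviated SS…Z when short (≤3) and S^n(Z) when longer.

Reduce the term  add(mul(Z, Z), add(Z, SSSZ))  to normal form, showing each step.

  start: add(mul(Z, Z), add(Z, SSSZ))
  step 1: add(Z, add(Z, SSSZ))
  step 2: add(Z, SSSZ)
  step 3: SSSZ

Answer: normal form = SSSZ  (in 3 steps)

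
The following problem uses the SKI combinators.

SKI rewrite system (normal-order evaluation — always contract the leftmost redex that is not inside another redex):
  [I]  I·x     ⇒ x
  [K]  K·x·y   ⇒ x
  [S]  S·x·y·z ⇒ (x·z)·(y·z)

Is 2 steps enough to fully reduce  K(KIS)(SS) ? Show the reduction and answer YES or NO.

Answer: YES — reaches normal form I in 2 ≤ 2 steps

Working:
  start: K(KIS)(SS)
  step 1: KIS
  step 2: I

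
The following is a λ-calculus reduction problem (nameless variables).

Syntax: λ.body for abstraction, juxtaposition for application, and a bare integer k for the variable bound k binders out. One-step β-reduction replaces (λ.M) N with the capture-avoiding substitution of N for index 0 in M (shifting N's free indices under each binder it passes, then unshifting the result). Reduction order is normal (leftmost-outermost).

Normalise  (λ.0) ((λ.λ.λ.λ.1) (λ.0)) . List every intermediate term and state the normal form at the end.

  start: (λ.0) ((λ.λ.λ.λ.1) (λ.0))
  →1  (λ.λ.λ.λ.1) (λ.0)
  →2  λ.λ.λ.1

Answer: normal form = λ.λ.λ.1  (in 2 steps)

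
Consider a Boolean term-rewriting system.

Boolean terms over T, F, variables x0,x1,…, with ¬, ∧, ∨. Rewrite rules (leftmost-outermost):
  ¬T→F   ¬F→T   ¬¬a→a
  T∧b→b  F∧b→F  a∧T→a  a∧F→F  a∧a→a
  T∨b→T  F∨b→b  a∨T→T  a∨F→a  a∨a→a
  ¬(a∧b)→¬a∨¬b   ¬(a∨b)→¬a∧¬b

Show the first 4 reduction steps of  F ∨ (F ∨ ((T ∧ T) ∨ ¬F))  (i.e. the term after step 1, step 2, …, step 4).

  start: F ∨ (F ∨ ((T ∧ T) ∨ ¬F))
  [1] F ∨ ((T ∧ T) ∨ ¬F)
  [2] (T ∧ T) ∨ ¬F
  [3] T ∨ ¬F
  [4] T

Answer: after 4 steps: T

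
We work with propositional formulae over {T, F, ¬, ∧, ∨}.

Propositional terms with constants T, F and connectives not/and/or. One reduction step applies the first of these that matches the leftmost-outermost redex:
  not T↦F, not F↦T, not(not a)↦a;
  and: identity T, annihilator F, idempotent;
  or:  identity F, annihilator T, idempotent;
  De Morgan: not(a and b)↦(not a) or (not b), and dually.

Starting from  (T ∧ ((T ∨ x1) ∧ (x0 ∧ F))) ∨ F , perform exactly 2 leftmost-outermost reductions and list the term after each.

Answer: after 2 steps: (T ∨ x1) ∧ (x0 ∧ F)

Reduction:
  start: (T ∧ ((T ∨ x1) ∧ (x0 ∧ F))) ∨ F
  [1] T ∧ ((T ∨ x1) ∧ (x0 ∧ F))
  [2] (T ∨ x1) ∧ (x0 ∧ F)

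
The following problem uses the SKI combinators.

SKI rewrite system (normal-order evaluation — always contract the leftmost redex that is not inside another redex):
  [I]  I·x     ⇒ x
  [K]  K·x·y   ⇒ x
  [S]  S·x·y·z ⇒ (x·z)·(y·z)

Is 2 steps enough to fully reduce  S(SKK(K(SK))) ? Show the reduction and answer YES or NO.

  start: S(SKK(K(SK)))
  step 1: S(K(K(SK))(K(K(SK))))
  step 2: S(K(SK))

Answer: YES — reaches normal form S(K(SK)) in 2 ≤ 2 steps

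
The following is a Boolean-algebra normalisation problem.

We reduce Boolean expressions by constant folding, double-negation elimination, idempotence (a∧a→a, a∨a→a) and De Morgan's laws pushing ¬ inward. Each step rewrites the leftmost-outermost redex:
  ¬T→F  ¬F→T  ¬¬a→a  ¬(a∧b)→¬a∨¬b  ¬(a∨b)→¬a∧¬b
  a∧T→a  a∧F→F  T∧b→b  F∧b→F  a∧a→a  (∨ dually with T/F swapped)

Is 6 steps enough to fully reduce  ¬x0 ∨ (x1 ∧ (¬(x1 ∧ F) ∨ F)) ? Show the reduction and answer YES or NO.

Answer: YES — reaches normal form ¬x0 ∨ x1 in 5 ≤ 6 steps

Working:
  start: ¬x0 ∨ (x1 ∧ (¬(x1 ∧ F) ∨ F))
  step 1: ¬x0 ∨ (x1 ∧ ¬(x1 ∧ F))
  step 2: ¬x0 ∨ (x1 ∧ (¬x1 ∨ ¬F))
  step 3: ¬x0 ∨ (x1 ∧ (¬x1 ∨ T))
  step 4: ¬x0 ∨ (x1 ∧ T)
  step 5: ¬x0 ∨ x1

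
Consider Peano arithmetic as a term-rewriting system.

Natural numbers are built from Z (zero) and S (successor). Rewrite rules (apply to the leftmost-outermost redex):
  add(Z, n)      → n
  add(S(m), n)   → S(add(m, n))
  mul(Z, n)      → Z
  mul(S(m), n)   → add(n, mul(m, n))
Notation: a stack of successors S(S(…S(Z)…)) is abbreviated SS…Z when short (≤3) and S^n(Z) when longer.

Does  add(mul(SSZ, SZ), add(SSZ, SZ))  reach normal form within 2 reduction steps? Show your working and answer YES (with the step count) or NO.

Answer: NO — after 2 steps the term is add(S(add(Z, mul(SZ, SZ))), add(SSZ, SZ)), not yet normal

Reduction:
  start: add(mul(SSZ, SZ), add(SSZ, SZ))
  step 1: add(add(SZ, mul(SZ, SZ)), add(SSZ, SZ))
  step 2: add(S(add(Z, mul(SZ, SZ))), add(SSZ, SZ))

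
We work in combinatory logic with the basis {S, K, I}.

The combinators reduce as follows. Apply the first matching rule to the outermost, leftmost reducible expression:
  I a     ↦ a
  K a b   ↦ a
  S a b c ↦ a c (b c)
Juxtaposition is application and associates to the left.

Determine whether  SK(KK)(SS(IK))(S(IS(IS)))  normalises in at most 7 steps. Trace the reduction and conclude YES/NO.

  start: SK(KK)(SS(IK))(S(IS(IS)))
  step 1: K(SS(IK))(KK(SS(IK)))(S(IS(IS)))
  step 2: SS(IK)(S(IS(IS)))
  step 3: S(S(IS(IS)))(IK(S(IS(IS))))
  step 4: S(S(S(IS)))(IK(S(IS(IS))))
  step 5: S(S(SS))(IK(S(IS(IS))))
  step 6: S(S(SS))(K(S(IS(IS))))
  step 7: S(S(SS))(K(S(S(IS))))

Answer: NO — after 7 steps the term is S(S(SS))(K(S(S(IS)))), not yet normal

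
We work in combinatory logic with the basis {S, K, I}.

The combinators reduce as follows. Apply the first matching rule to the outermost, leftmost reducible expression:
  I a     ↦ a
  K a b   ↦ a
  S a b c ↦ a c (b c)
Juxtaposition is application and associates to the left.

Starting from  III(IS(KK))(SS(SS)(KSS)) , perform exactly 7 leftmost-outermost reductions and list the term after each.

Answer: after 7 steps: S(KK)(SS(SSS))

Derivation:
  start: III(IS(KK))(SS(SS)(KSS))
  step 1: II(IS(KK))(SS(SS)(KSS))
  step 2: I(IS(KK))(SS(SS)(KSS))
  step 3: IS(KK)(SS(SS)(KSS))
  step 4: S(KK)(SS(SS)(KSS))
  step 5: S(KK)(S(KSS)(SS(KSS)))
  step 6: S(KK)(SS(SS(KSS)))
  step 7: S(KK)(SS(SSS))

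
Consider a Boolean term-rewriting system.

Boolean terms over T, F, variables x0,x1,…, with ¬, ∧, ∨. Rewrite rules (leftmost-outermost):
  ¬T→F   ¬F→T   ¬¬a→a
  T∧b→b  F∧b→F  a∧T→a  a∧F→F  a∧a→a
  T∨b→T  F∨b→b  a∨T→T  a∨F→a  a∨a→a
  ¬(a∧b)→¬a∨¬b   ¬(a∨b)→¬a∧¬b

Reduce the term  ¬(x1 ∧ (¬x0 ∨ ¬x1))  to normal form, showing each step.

Answer: normal form = ¬x1 ∨ (x0 ∧ x1)  (in 4 steps)

Derivation:
  start: ¬(x1 ∧ (¬x0 ∨ ¬x1))
  →1  ¬x1 ∨ ¬(¬x0 ∨ ¬x1)
  →2  ¬x1 ∨ (¬¬x0 ∧ ¬¬x1)
  →3  ¬x1 ∨ (x0 ∧ ¬¬x1)
  →4  ¬x1 ∨ (x0 ∧ x1)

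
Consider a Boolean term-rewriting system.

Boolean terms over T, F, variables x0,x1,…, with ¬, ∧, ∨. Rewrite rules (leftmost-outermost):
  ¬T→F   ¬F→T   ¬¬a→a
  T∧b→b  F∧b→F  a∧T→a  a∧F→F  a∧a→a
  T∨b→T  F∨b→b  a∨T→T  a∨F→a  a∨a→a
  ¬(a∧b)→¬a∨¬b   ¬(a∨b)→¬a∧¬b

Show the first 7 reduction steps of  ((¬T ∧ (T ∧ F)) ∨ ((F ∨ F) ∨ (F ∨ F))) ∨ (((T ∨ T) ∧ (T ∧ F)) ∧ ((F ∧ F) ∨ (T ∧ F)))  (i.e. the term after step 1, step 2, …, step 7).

  start: ((¬T ∧ (T ∧ F)) ∨ ((F ∨ F) ∨ (F ∨ F))) ∨ (((T ∨ T) ∧ (T ∧ F)) ∧ ((F ∧ F) ∨ (T ∧ F)))
  step 1: ((F ∧ (T ∧ F)) ∨ ((F ∨ F) ∨ (F ∨ F))) ∨ (((T ∨ T) ∧ (T ∧ F)) ∧ ((F ∧ F) ∨ (T ∧ F)))
  step 2: (F ∨ ((F ∨ F) ∨ (F ∨ F))) ∨ (((T ∨ T) ∧ (T ∧ F)) ∧ ((F ∧ F) ∨ (T ∧ F)))
  step 3: ((F ∨ F) ∨ (F ∨ F)) ∨ (((T ∨ T) ∧ (T ∧ F)) ∧ ((F ∧ F) ∨ (T ∧ F)))
  step 4: (F ∨ F) ∨ (((T ∨ T) ∧ (T ∧ F)) ∧ ((F ∧ F) ∨ (T ∧ F)))
  step 5: F ∨ (((T ∨ T) ∧ (T ∧ F)) ∧ ((F ∧ F) ∨ (T ∧ F)))
  step 6: ((T ∨ T) ∧ (T ∧ F)) ∧ ((F ∧ F) ∨ (T ∧ F))
  step 7: (T ∧ (T ∧ F)) ∧ ((F ∧ F) ∨ (T ∧ F))

Answer: after 7 steps: (T ∧ (T ∧ F)) ∧ ((F ∧ F) ∨ (T ∧ F))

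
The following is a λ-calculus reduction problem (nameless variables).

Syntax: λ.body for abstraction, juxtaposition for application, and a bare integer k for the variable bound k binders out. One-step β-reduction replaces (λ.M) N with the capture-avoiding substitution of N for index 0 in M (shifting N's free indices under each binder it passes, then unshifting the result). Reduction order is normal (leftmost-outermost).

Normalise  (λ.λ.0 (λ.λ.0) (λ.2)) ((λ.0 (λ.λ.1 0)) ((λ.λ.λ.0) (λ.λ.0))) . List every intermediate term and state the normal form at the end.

  start: (λ.λ.0 (λ.λ.0) (λ.2)) ((λ.0 (λ.λ.1 0)) ((λ.λ.λ.0) (λ.λ.0)))
  step 1: λ.0 (λ.λ.0) (λ.(λ.0 (λ.λ.1 0)) ((λ.λ.λ.0) (λ.λ.0)))
  step 2: λ.0 (λ.λ.0) (λ.(λ.λ.λ.0) (λ.λ.0) (λ.λ.1 0))
  step 3: λ.0 (λ.λ.0) (λ.(λ.λ.0) (λ.λ.1 0))
  step 4: λ.0 (λ.λ.0) (λ.λ.0)

Answer: normal form = λ.0 (λ.λ.0) (λ.λ.0)  (in 4 steps)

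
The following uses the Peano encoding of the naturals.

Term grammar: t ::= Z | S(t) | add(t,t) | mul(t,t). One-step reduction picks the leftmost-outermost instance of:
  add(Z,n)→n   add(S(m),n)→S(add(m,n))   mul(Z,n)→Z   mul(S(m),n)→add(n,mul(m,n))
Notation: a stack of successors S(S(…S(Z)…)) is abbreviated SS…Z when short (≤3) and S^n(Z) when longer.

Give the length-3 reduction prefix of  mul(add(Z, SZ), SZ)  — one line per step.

Answer: after 3 steps: S(add(Z, mul(Z, SZ)))

Reduction:
  start: mul(add(Z, SZ), SZ)
  [1] mul(SZ, SZ)
  [2] add(SZ, mul(Z, SZ))
  [3] S(add(Z, mul(Z, SZ)))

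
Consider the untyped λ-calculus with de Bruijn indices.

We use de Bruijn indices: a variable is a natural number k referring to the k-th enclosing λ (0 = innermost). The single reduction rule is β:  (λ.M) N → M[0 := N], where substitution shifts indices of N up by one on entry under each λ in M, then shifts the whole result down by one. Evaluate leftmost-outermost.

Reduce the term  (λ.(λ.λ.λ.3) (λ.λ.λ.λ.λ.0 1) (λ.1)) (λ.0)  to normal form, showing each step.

Answer: normal form = λ.λ.0  (in 3 steps)

Working:
  start: (λ.(λ.λ.λ.3) (λ.λ.λ.λ.λ.0 1) (λ.1)) (λ.0)
  →1  (λ.λ.λ.λ.0) (λ.λ.λ.λ.λ.0 1) (λ.λ.0)
  →2  (λ.λ.λ.0) (λ.λ.0)
  →3  λ.λ.0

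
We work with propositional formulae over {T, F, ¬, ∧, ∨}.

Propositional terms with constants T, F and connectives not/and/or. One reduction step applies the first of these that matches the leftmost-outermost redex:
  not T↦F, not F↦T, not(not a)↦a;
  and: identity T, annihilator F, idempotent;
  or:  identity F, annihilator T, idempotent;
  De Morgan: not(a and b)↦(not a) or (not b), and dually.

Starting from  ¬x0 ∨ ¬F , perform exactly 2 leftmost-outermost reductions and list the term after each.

Answer: after 2 steps: T

Working:
  start: ¬x0 ∨ ¬F
  →1  ¬x0 ∨ T
  →2  T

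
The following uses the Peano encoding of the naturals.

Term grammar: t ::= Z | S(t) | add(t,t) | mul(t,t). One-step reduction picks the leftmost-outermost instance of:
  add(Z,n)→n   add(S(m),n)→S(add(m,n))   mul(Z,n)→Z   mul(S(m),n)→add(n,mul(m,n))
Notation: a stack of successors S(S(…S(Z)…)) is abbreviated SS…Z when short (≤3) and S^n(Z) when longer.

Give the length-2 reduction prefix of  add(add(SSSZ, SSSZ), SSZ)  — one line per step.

Answer: after 2 steps: S(add(add(SSZ, SSSZ), SSZ))

Reduction:
  start: add(add(SSSZ, SSSZ), SSZ)
  [1] add(S(add(SSZ, SSSZ)), SSZ)
  [2] S(add(add(SSZ, SSSZ), SSZ))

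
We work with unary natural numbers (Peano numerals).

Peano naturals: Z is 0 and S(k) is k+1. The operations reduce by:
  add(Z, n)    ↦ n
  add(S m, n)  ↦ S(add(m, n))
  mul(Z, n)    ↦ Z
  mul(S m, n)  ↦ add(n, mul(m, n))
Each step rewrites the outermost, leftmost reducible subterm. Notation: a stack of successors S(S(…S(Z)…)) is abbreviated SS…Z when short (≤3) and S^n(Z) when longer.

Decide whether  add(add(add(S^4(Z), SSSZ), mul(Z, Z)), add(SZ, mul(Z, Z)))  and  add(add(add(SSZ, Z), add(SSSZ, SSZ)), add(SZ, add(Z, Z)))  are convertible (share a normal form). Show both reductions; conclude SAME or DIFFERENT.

Answer: SAME — A ⇓ S^8(Z), B ⇓ S^8(Z)

Derivation:
Term A:
  start: add(add(add(S^4(Z), SSSZ), mul(Z, Z)), add(SZ, mul(Z, Z)))
  [1] add(add(S(add(SSSZ, SSSZ)), mul(Z, Z)), add(SZ, mul(Z, Z)))
  [2] add(S(add(add(SSSZ, SSSZ), mul(Z, Z))), add(SZ, mul(Z, Z)))
  [3] S(add(add(add(SSSZ, SSSZ), mul(Z, Z)), add(SZ, mul(Z, Z))))
  [4] S(add(add(S(add(SSZ, SSSZ)), mul(Z, Z)), add(SZ, mul(Z, Z))))
  [5] S(add(S(add(add(SSZ, SSSZ), mul(Z, Z))), add(SZ, mul(Z, Z))))
  [6] S(S(add(add(add(SSZ, SSSZ), mul(Z, Z)), add(SZ, mul(Z, Z)))))
  [7] S(S(add(add(S(add(SZ, SSSZ)), mul(Z, Z)), add(SZ, mul(Z, Z)))))
  [8] S(S(add(S(add(add(SZ, SSSZ), mul(Z, Z))), add(SZ, mul(Z, Z)))))
  [9] S(S(S(add(add(add(SZ, SSSZ), mul(Z, Z)), add(SZ, mul(Z, Z))))))
  [10] S(S(S(add(add(S(add(Z, SSSZ)), mul(Z, Z)), add(SZ, mul(Z, Z))))))
  [11] S(S(S(add(S(add(add(Z, SSSZ), mul(Z, Z))), add(SZ, mul(Z, Z))))))
  [12] S(S(S(S(add(add(add(Z, SSSZ), mul(Z, Z)), add(SZ, mul(Z, Z)))))))
  [13] S(S(S(S(add(add(SSSZ, mul(Z, Z)), add(SZ, mul(Z, Z)))))))
  [14] S(S(S(S(add(S(add(SSZ, mul(Z, Z))), add(SZ, mul(Z, Z)))))))
  [15] S(S(S(S(S(add(add(SSZ, mul(Z, Z)), add(SZ, mul(Z, Z))))))))
  [16] S(S(S(S(S(add(S(add(SZ, mul(Z, Z))), add(SZ, mul(Z, Z))))))))
  [17] S(S(S(S(S(S(add(add(SZ, mul(Z, Z)), add(SZ, mul(Z, Z)))))))))
  [18] S(S(S(S(S(S(add(S(add(Z, mul(Z, Z))), add(SZ, mul(Z, Z)))))))))
  [19] S(S(S(S(S(S(S(add(add(Z, mul(Z, Z)), add(SZ, mul(Z, Z))))))))))
  [20] S(S(S(S(S(S(S(add(mul(Z, Z), add(SZ, mul(Z, Z))))))))))
  [21] S(S(S(S(S(S(S(add(Z, add(SZ, mul(Z, Z))))))))))
  [22] S(S(S(S(S(S(S(add(SZ, mul(Z, Z)))))))))
  [23] S(S(S(S(S(S(S(S(add(Z, mul(Z, Z))))))))))
  [24] S(S(S(S(S(S(S(S(mul(Z, Z)))))))))
  [25] S^8(Z)

Term B:
  start: add(add(add(SSZ, Z), add(SSSZ, SSZ)), add(SZ, add(Z, Z)))
  [1] add(add(S(add(SZ, Z)), add(SSSZ, SSZ)), add(SZ, add(Z, Z)))
  [2] add(S(add(add(SZ, Z), add(SSSZ, SSZ))), add(SZ, add(Z, Z)))
  [3] S(add(add(add(SZ, Z), add(SSSZ, SSZ)), add(SZ, add(Z, Z))))
  [4] S(add(add(S(add(Z, Z)), add(SSSZ, SSZ)), add(SZ, add(Z, Z))))
  [5] S(add(S(add(add(Z, Z), add(SSSZ, SSZ))), add(SZ, add(Z, Z))))
  [6] S(S(add(add(add(Z, Z), add(SSSZ, SSZ)), add(SZ, add(Z, Z)))))
  [7] S(S(add(add(Z, add(SSSZ, SSZ)), add(SZ, add(Z, Z)))))
  [8] S(S(add(add(SSSZ, SSZ), add(SZ, add(Z, Z)))))
  [9] S(S(add(S(add(SSZ, SSZ)), add(SZ, add(Z, Z)))))
  [10] S(S(S(add(add(SSZ, SSZ), add(SZ, add(Z, Z))))))
  [11] S(S(S(add(S(add(SZ, SSZ)), add(SZ, add(Z, Z))))))
  [12] S(S(S(S(add(add(SZ, SSZ), add(SZ, add(Z, Z)))))))
  [13] S(S(S(S(add(S(add(Z, SSZ)), add(SZ, add(Z, Z)))))))
  [14] S(S(S(S(S(add(add(Z, SSZ), add(SZ, add(Z, Z))))))))
  [15] S(S(S(S(S(add(SSZ, add(SZ, add(Z, Z))))))))
  [16] S(S(S(S(S(S(add(SZ, add(SZ, add(Z, Z)))))))))
  [17] S(S(S(S(S(S(S(add(Z, add(SZ, add(Z, Z))))))))))
  [18] S(S(S(S(S(S(S(add(SZ, add(Z, Z)))))))))
  [19] S(S(S(S(S(S(S(S(add(Z, add(Z, Z))))))))))
  [20] S(S(S(S(S(S(S(S(add(Z, Z)))))))))
  [21] S^8(Z)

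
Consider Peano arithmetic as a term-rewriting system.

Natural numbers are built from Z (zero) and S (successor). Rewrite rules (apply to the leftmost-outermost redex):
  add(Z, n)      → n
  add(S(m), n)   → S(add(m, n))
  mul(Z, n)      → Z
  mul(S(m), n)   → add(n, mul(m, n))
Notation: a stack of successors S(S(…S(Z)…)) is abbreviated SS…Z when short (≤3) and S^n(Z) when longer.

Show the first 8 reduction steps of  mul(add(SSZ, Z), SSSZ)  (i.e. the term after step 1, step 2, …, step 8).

Answer: after 8 steps: S(S(S(add(SSSZ, mul(add(Z, Z), SSSZ)))))

Reduction:
  start: mul(add(SSZ, Z), SSSZ)
  →1  mul(S(add(SZ, Z)), SSSZ)
  →2  add(SSSZ, mul(add(SZ, Z), SSSZ))
  →3  S(add(SSZ, mul(add(SZ, Z), SSSZ)))
  →4  S(S(add(SZ, mul(add(SZ, Z), SSSZ))))
  →5  S(S(S(add(Z, mul(add(SZ, Z), SSSZ)))))
  →6  S(S(S(mul(add(SZ, Z), SSSZ))))
  →7  S(S(S(mul(S(add(Z, Z)), SSSZ))))
  →8  S(S(S(add(SSSZ, mul(add(Z, Z), SSSZ)))))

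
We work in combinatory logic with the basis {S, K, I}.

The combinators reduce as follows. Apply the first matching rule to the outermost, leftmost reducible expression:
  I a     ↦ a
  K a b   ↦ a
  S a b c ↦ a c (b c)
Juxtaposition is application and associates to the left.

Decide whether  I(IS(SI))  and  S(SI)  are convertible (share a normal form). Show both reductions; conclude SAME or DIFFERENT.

Answer: SAME — A ⇓ S(SI), B ⇓ S(SI)

Derivation:
Term A:
  start: I(IS(SI))
  [1] IS(SI)
  [2] S(SI)

Term B:
  start: S(SI)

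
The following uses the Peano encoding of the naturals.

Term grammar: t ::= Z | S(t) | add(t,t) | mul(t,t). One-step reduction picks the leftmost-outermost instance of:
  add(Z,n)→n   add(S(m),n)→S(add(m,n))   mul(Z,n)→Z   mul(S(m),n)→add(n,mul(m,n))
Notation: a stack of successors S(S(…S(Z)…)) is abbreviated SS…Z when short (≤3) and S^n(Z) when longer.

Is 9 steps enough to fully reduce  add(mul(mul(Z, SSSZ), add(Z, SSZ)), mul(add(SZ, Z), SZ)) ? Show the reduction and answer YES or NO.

Answer: YES — reaches normal form SZ in 9 ≤ 9 steps

Reduction:
  start: add(mul(mul(Z, SSSZ), add(Z, SSZ)), mul(add(SZ, Z), SZ))
  step 1: add(mul(Z, add(Z, SSZ)), mul(add(SZ, Z), SZ))
  step 2: add(Z, mul(add(SZ, Z), SZ))
  step 3: mul(add(SZ, Z), SZ)
  step 4: mul(S(add(Z, Z)), SZ)
  step 5: add(SZ, mul(add(Z, Z), SZ))
  step 6: S(add(Z, mul(add(Z, Z), SZ)))
  step 7: S(mul(add(Z, Z), SZ))
  step 8: S(mul(Z, SZ))
  step 9: SZ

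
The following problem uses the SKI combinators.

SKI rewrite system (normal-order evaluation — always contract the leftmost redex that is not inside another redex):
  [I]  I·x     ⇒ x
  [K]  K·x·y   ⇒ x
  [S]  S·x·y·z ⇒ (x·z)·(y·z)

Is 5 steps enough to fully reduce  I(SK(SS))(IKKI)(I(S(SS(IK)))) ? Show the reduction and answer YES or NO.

Answer: NO — after 5 steps the term is K(I(S(SS(IK)))), not yet normal

Derivation:
  start: I(SK(SS))(IKKI)(I(S(SS(IK))))
  →1  SK(SS)(IKKI)(I(S(SS(IK))))
  →2  K(IKKI)(SS(IKKI))(I(S(SS(IK))))
  →3  IKKI(I(S(SS(IK))))
  →4  KKI(I(S(SS(IK))))
  →5  K(I(S(SS(IK))))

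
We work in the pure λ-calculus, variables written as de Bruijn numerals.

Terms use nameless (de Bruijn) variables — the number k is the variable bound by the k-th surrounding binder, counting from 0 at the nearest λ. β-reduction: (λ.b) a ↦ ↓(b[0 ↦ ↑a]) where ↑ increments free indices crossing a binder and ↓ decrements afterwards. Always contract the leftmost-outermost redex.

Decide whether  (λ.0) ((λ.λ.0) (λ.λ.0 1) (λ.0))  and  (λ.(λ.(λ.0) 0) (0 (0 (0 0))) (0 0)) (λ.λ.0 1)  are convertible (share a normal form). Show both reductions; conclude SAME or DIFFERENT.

Term A:
  start: (λ.0) ((λ.λ.0) (λ.λ.0 1) (λ.0))
  step 1: (λ.λ.0) (λ.λ.0 1) (λ.0)
  step 2: (λ.0) (λ.0)
  step 3: λ.0

Term B:
  start: (λ.(λ.(λ.0) 0) (0 (0 (0 0))) (0 0)) (λ.λ.0 1)
  step 1: (λ.(λ.0) 0) ((λ.λ.0 1) ((λ.λ.0 1) ((λ.λ.0 1) (λ.λ.0 1)))) ((λ.λ.0 1) (λ.λ.0 1))
  step 2: (λ.0) ((λ.λ.0 1) ((λ.λ.0 1) ((λ.λ.0 1) (λ.λ.0 1)))) ((λ.λ.0 1) (λ.λ.0 1))
  step 3: (λ.λ.0 1) ((λ.λ.0 1) ((λ.λ.0 1) (λ.λ.0 1))) ((λ.λ.0 1) (λ.λ.0 1))
  step 4: (λ.0 ((λ.λ.0 1) ((λ.λ.0 1) (λ.λ.0 1)))) ((λ.λ.0 1) (λ.λ.0 1))
  step 5: (λ.λ.0 1) (λ.λ.0 1) ((λ.λ.0 1) ((λ.λ.0 1) (λ.λ.0 1)))
  step 6: (λ.0 (λ.λ.0 1)) ((λ.λ.0 1) ((λ.λ.0 1) (λ.λ.0 1)))
  step 7: (λ.λ.0 1) ((λ.λ.0 1) (λ.λ.0 1)) (λ.λ.0 1)
  step 8: (λ.0 ((λ.λ.0 1) (λ.λ.0 1))) (λ.λ.0 1)
  step 9: (λ.λ.0 1) ((λ.λ.0 1) (λ.λ.0 1))
  step 10: λ.0 ((λ.λ.0 1) (λ.λ.0 1))
  step 11: λ.0 (λ.0 (λ.λ.0 1))

Answer: DIFFERENT — A ⇓ λ.0, B ⇓ λ.0 (λ.0 (λ.λ.0 1))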